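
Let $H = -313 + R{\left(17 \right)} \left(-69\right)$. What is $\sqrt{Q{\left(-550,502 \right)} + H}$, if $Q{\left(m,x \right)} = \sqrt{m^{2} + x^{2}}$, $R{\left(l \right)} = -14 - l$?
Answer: $\sqrt{1826 + 2 \sqrt{138626}} \approx 50.702$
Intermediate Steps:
$H = 1826$ ($H = -313 + \left(-14 - 17\right) \left(-69\right) = -313 - -2139 = -313 + 2139 = 1826$)
$\sqrt{Q{\left(-550,502 \right)} + H} = \sqrt{\sqrt{\left(-550\right)^{2} + 502^{2}} + 1826} = \sqrt{\sqrt{302500 + 252004} + 1826} = \sqrt{\sqrt{554504} + 1826} = \sqrt{2 \sqrt{138626} + 1826} = \sqrt{1826 + 2 \sqrt{138626}}$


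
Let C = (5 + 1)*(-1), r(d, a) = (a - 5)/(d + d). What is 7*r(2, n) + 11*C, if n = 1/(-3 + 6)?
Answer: -445/6 ≈ -74.167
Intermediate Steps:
n = ⅓ (n = 1/3 = ⅓ ≈ 0.33333)
r(d, a) = (-5 + a)/(2*d) (r(d, a) = (-5 + a)/((2*d)) = (-5 + a)*(1/(2*d)) = (-5 + a)/(2*d))
C = -6 (C = 6*(-1) = -6)
7*r(2, n) + 11*C = 7*((½)*(-5 + ⅓)/2) + 11*(-6) = 7*((½)*(½)*(-14/3)) - 66 = 7*(-7/6) - 66 = -49/6 - 66 = -445/6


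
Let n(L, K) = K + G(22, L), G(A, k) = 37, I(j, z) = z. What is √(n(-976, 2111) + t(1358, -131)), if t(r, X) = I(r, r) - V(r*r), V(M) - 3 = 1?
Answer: √3502 ≈ 59.178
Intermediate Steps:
V(M) = 4 (V(M) = 3 + 1 = 4)
t(r, X) = -4 + r (t(r, X) = r - 1*4 = r - 4 = -4 + r)
n(L, K) = 37 + K (n(L, K) = K + 37 = 37 + K)
√(n(-976, 2111) + t(1358, -131)) = √((37 + 2111) + (-4 + 1358)) = √(2148 + 1354) = √3502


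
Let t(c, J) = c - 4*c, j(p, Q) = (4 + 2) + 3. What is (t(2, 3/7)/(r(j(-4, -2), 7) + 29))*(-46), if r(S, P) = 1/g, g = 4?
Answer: 368/39 ≈ 9.4359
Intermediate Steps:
j(p, Q) = 9 (j(p, Q) = 6 + 3 = 9)
r(S, P) = ¼ (r(S, P) = 1/4 = ¼)
t(c, J) = -3*c
(t(2, 3/7)/(r(j(-4, -2), 7) + 29))*(-46) = ((-3*2)/(¼ + 29))*(-46) = -6/117/4*(-46) = -6*4/117*(-46) = -8/39*(-46) = 368/39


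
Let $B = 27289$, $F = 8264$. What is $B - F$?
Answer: $19025$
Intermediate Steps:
$B - F = 27289 - 8264 = 19025$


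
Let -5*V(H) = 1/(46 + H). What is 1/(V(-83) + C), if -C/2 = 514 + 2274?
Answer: -185/1031559 ≈ -0.00017934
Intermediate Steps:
V(H) = -1/(5*(46 + H))
C = -5576 (C = -2*(514 + 2274) = -2*2788 = -5576)
1/(V(-83) + C) = 1/(-1/(230 + 5*(-83)) - 5576) = 1/(-1/(230 - 415) - 5576) = 1/(-1/(-185) - 5576) = 1/(-1*(-1/185) - 5576) = 1/(1/185 - 5576) = 1/(-1031559/185) = -185/1031559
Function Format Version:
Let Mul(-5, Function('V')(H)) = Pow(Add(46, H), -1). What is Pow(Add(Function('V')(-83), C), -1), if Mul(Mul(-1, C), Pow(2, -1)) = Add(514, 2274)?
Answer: Rational(-185, 1031559) ≈ -0.00017934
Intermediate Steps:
Function('V')(H) = Mul(Rational(-1, 5), Pow(Add(46, H), -1))
C = -5576 (C = Mul(-2, Add(514, 2274)) = Mul(-2, 2788) = -5576)
Pow(Add(Function('V')(-83), C), -1) = Pow(Add(Mul(-1, Pow(Add(230, Mul(5, -83)), -1)), -5576), -1) = Pow(Add(Mul(-1, Pow(Add(230, -415), -1)), -5576), -1) = Pow(Add(Mul(-1, Pow(-185, -1)), -5576), -1) = Pow(Add(Mul(-1, Rational(-1, 185)), -5576), -1) = Pow(Add(Rational(1, 185), -5576), -1) = Pow(Rational(-1031559, 185), -1) = Rational(-185, 1031559)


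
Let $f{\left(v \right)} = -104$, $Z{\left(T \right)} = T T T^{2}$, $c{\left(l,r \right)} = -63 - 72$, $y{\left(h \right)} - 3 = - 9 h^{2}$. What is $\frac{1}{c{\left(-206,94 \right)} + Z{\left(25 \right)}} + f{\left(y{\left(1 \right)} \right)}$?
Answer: $- \frac{40610959}{390490} \approx -104.0$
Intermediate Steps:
$y{\left(h \right)} = 3 - 9 h^{2}$
$c{\left(l,r \right)} = -135$
$Z{\left(T \right)} = T^{4}$ ($Z{\left(T \right)} = T^{2} T^{2} = T^{4}$)
$\frac{1}{c{\left(-206,94 \right)} + Z{\left(25 \right)}} + f{\left(y{\left(1 \right)} \right)} = \frac{1}{-135 + 25^{4}} - 104 = \frac{1}{-135 + 390625} - 104 = \frac{1}{390490} - 104 = - \frac{40610959}{390490}$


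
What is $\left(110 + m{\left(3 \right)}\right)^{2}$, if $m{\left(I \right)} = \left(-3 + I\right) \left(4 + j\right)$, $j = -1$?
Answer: $12100$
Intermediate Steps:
$m{\left(I \right)} = -9 + 3 I$ ($m{\left(I \right)} = \left(-3 + I\right) \left(4 - 1\right) = \left(-3 + I\right) 3 = -9 + 3 I$)
$\left(110 + m{\left(3 \right)}\right)^{2} = \left(110 + \left(-9 + 3 \cdot 3\right)\right)^{2} = \left(110 + \left(-9 + 9\right)\right)^{2} = \left(110 + 0\right)^{2} = 110^{2} = 12100$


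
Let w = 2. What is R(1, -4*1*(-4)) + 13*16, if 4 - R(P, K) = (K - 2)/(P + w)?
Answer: 622/3 ≈ 207.33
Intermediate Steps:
R(P, K) = 4 - (-2 + K)/(2 + P) (R(P, K) = 4 - (K - 2)/(P + 2) = 4 - (-2 + K)/(2 + P))
R(1, -4*1*(-4)) + 13*16 = (10 - (-4*1)*(-4) + 4*1)/(2 + 1) + 13*16 = (10 - (-4)*(-4) + 4)/3 + 208 = (10 - 1*16 + 4)/3 + 208 = (10 - 16 + 4)/3 + 208 = (⅓)*(-2) + 208 = -⅔ + 208 = 622/3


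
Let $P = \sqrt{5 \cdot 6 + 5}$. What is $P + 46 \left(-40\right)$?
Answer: $-1840 + \sqrt{35} \approx -1834.1$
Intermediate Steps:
$P = \sqrt{35}$ ($P = \sqrt{30 + 5} = \sqrt{35} \approx 5.9161$)
$P + 46 \left(-40\right) = \sqrt{35} + 46 \left(-40\right) = \sqrt{35} - 1840 = -1840 + \sqrt{35}$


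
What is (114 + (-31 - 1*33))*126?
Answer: 6300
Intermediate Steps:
(114 + (-31 - 1*33))*126 = (114 + (-31 - 33))*126 = (114 - 64)*126 = 50*126 = 6300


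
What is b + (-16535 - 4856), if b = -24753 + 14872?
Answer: -31272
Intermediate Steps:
b = -9881
b + (-16535 - 4856) = -9881 + (-16535 - 4856) = -9881 - 21391 = -31272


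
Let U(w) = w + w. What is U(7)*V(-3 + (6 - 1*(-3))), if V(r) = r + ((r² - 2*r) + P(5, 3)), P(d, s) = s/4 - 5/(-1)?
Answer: 1001/2 ≈ 500.50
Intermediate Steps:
U(w) = 2*w
P(d, s) = 5 + s/4 (P(d, s) = s*(¼) - 5*(-1) = s/4 + 5 = 5 + s/4)
V(r) = 23/4 + r² - r (V(r) = r + ((r² - 2*r) + (5 + (¼)*3)) = r + ((r² - 2*r) + (5 + ¾)) = r + ((r² - 2*r) + 23/4) = r + (23/4 + r² - 2*r) = 23/4 + r² - r)
U(7)*V(-3 + (6 - 1*(-3))) = (2*7)*(23/4 + (-3 + (6 - 1*(-3)))² - (-3 + (6 - 1*(-3)))) = 14*(23/4 + (-3 + (6 + 3))² - (-3 + (6 + 3))) = 14*(23/4 + (-3 + 9)² - (-3 + 9)) = 14*(23/4 + 6² - 1*6) = 14*(23/4 + 36 - 6) = 14*(143/4) = 1001/2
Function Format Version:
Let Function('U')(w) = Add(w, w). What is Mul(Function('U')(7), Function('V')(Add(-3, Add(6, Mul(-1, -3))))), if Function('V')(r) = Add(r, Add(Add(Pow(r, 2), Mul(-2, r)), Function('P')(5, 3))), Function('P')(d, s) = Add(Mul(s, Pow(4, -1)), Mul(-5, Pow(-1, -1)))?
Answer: Rational(1001, 2) ≈ 500.50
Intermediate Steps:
Function('U')(w) = Mul(2, w)
Function('P')(d, s) = Add(5, Mul(Rational(1, 4), s)) (Function('P')(d, s) = Add(Mul(s, Rational(1, 4)), Mul(-5, -1)) = Add(Mul(Rational(1, 4), s), 5) = Add(5, Mul(Rational(1, 4), s)))
Function('V')(r) = Add(Rational(23, 4), Pow(r, 2), Mul(-1, r)) (Function('V')(r) = Add(r, Add(Add(Pow(r, 2), Mul(-2, r)), Add(5, Mul(Rational(1, 4), 3)))) = Add(r, Add(Add(Pow(r, 2), Mul(-2, r)), Add(5, Rational(3, 4)))) = Add(r, Add(Add(Pow(r, 2), Mul(-2, r)), Rational(23, 4))) = Add(r, Add(Rational(23, 4), Pow(r, 2), Mul(-2, r))) = Add(Rational(23, 4), Pow(r, 2), Mul(-1, r)))
Mul(Function('U')(7), Function('V')(Add(-3, Add(6, Mul(-1, -3))))) = Mul(Mul(2, 7), Add(Rational(23, 4), Pow(Add(-3, Add(6, Mul(-1, -3))), 2), Mul(-1, Add(-3, Add(6, Mul(-1, -3)))))) = Mul(14, Add(Rational(23, 4), Pow(Add(-3, Add(6, 3)), 2), Mul(-1, Add(-3, Add(6, 3))))) = Mul(14, Add(Rational(23, 4), Pow(Add(-3, 9), 2), Mul(-1, Add(-3, 9)))) = Mul(14, Add(Rational(23, 4), Pow(6, 2), Mul(-1, 6))) = Mul(14, Add(Rational(23, 4), 36, -6)) = Mul(14, Rational(143, 4)) = Rational(1001, 2)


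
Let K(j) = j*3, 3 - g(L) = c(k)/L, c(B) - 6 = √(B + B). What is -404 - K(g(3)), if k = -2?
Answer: -407 + 2*I ≈ -407.0 + 2.0*I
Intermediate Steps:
c(B) = 6 + √2*√B (c(B) = 6 + √(B + B) = 6 + √(2*B) = 6 + √2*√B)
g(L) = 3 - (6 + 2*I)/L (g(L) = 3 - (6 + √2*√(-2))/L = 3 - (6 + √2*(I*√2))/L = 3 - (6 + 2*I)/L)
K(j) = 3*j
-404 - K(g(3)) = -404 - 3*(-6 - 2*I + 3*3)/3 = -404 - 3*(-6 - 2*I + 9)/3 = -404 - 3*(3 - 2*I)/3 = -404 - 3*(1 - 2*I/3) = -404 - (3 - 2*I) = -404 + (-3 + 2*I) = -407 + 2*I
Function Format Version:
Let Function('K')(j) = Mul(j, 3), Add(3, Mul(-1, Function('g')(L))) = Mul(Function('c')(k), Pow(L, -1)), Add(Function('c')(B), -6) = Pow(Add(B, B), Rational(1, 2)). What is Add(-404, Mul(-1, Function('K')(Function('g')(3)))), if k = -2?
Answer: Add(-407, Mul(2, I)) ≈ Add(-407.00, Mul(2.0000, I))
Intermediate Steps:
Function('c')(B) = Add(6, Mul(Pow(2, Rational(1, 2)), Pow(B, Rational(1, 2)))) (Function('c')(B) = Add(6, Pow(Add(B, B), Rational(1, 2))) = Add(6, Pow(Mul(2, B), Rational(1, 2))) = Add(6, Mul(Pow(2, Rational(1, 2)), Pow(B, Rational(1, 2)))))
Function('g')(L) = Add(3, Mul(-1, Pow(L, -1), Add(6, Mul(2, I)))) (Function('g')(L) = Add(3, Mul(-1, Mul(Add(6, Mul(Pow(2, Rational(1, 2)), Pow(-2, Rational(1, 2)))), Pow(L, -1)))) = Add(3, Mul(-1, Mul(Add(6, Mul(Pow(2, Rational(1, 2)), Mul(I, Pow(2, Rational(1, 2))))), Pow(L, -1)))) = Add(3, Mul(-1, Mul(Add(6, Mul(2, I)), Pow(L, -1)))) = Add(3, Mul(-1, Mul(Pow(L, -1), Add(6, Mul(2, I))))) = Add(3, Mul(-1, Pow(L, -1), Add(6, Mul(2, I)))))
Function('K')(j) = Mul(3, j)
Add(-404, Mul(-1, Function('K')(Function('g')(3)))) = Add(-404, Mul(-1, Mul(3, Mul(Pow(3, -1), Add(-6, Mul(-2, I), Mul(3, 3)))))) = Add(-404, Mul(-1, Mul(3, Mul(Rational(1, 3), Add(-6, Mul(-2, I), 9))))) = Add(-404, Mul(-1, Mul(3, Mul(Rational(1, 3), Add(3, Mul(-2, I)))))) = Add(-404, Mul(-1, Mul(3, Add(1, Mul(Rational(-2, 3), I))))) = Add(-404, Mul(-1, Add(3, Mul(-2, I)))) = Add(-404, Add(-3, Mul(2, I))) = Add(-407, Mul(2, I))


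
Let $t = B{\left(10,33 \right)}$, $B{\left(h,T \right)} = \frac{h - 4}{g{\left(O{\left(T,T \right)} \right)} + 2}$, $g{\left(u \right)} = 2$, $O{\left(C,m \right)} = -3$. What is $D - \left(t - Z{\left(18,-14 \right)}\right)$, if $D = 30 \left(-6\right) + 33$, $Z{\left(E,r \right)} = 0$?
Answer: $- \frac{297}{2} \approx -148.5$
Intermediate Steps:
$B{\left(h,T \right)} = -1 + \frac{h}{4}$ ($B{\left(h,T \right)} = \frac{h - 4}{2 + 2} = \frac{-4 + h}{4} = \left(-4 + h\right) \frac{1}{4} = -1 + \frac{h}{4}$)
$t = \frac{3}{2}$ ($t = -1 + \frac{1}{4} \cdot 10 = -1 + \frac{5}{2} = \frac{3}{2} \approx 1.5$)
$D = -147$ ($D = -180 + 33 = -147$)
$D - \left(t - Z{\left(18,-14 \right)}\right) = -147 + \left(0 - \frac{3}{2}\right) = -147 - \frac{3}{2} = - \frac{297}{2}$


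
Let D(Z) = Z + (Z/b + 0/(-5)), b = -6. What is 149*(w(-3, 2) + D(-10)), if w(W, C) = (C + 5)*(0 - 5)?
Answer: -19370/3 ≈ -6456.7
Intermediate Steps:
w(W, C) = -25 - 5*C (w(W, C) = (5 + C)*(-5) = -25 - 5*C)
D(Z) = 5*Z/6 (D(Z) = Z + (Z/(-6) + 0/(-5)) = Z + (Z*(-1/6) + 0*(-1/5)) = Z + (-Z/6 + 0) = Z - Z/6 = 5*Z/6)
149*(w(-3, 2) + D(-10)) = 149*((-25 - 5*2) + (5/6)*(-10)) = 149*((-25 - 10) - 25/3) = 149*(-35 - 25/3) = 149*(-130/3) = -19370/3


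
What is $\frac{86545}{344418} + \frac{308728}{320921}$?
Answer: $\frac{134105588249}{110530968978} \approx 1.2133$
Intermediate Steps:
$\frac{86545}{344418} + \frac{308728}{320921} = \frac{134105588249}{110530968978}$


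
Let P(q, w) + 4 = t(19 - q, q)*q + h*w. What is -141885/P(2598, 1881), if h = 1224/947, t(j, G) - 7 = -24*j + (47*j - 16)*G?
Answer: 134365095/774728310299378 ≈ 1.7344e-7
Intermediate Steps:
t(j, G) = 7 - 24*j + G*(-16 + 47*j) (t(j, G) = 7 + (-24*j + (47*j - 16)*G) = 7 + (-24*j + (-16 + 47*j)*G) = 7 + (-24*j + G*(-16 + 47*j)) = 7 - 24*j + G*(-16 + 47*j))
h = 1224/947 (h = 1224*(1/947) = 1224/947 ≈ 1.2925)
P(q, w) = -4 + 1224*w/947 + q*(-449 + 8*q + 47*q*(19 - q)) (P(q, w) = -4 + ((7 - 24*(19 - q) - 16*q + 47*q*(19 - q))*q + 1224*w/947) = -4 + ((7 + (-456 + 24*q) - 16*q + 47*q*(19 - q))*q + 1224*w/947) = -4 + ((-449 + 8*q + 47*q*(19 - q))*q + 1224*w/947) = -4 + (q*(-449 + 8*q + 47*q*(19 - q)) + 1224*w/947) = -4 + (1224*w/947 + q*(-449 + 8*q + 47*q*(19 - q))) = -4 + 1224*w/947 + q*(-449 + 8*q + 47*q*(19 - q)))
-141885/P(2598, 1881) = -141885/(-4 - 449*2598 - 47*2598³ + 901*2598² + (1224/947)*1881) = -141885/(-4 - 1166502 - 47*17535471192 + 901*6749604 + 2302344/947) = -141885/(-4 - 1166502 - 824167146024 + 6081393204 + 2302344/947) = -141885/(-774728310299378/947) = -141885*(-947/774728310299378) = 134365095/774728310299378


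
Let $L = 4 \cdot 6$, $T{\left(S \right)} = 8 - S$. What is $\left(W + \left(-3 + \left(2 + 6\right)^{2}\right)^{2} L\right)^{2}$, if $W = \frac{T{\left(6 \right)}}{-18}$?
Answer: $\frac{645989950225}{81} \approx 7.9752 \cdot 10^{9}$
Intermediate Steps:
$L = 24$
$W = - \frac{1}{9}$ ($W = \frac{8 - 6}{-18} = \left(8 - 6\right) \left(- \frac{1}{18}\right) = 2 \left(- \frac{1}{18}\right) = - \frac{1}{9} \approx -0.11111$)
$\left(W + \left(-3 + \left(2 + 6\right)^{2}\right)^{2} L\right)^{2} = \left(- \frac{1}{9} + \left(-3 + \left(2 + 6\right)^{2}\right)^{2} \cdot 24\right)^{2} = \left(- \frac{1}{9} + \left(-3 + 8^{2}\right)^{2} \cdot 24\right)^{2} = \left(- \frac{1}{9} + \left(-3 + 64\right)^{2} \cdot 24\right)^{2} = \left(- \frac{1}{9} + 61^{2} \cdot 24\right)^{2} = \left(- \frac{1}{9} + 3721 \cdot 24\right)^{2} = \left(- \frac{1}{9} + 89304\right)^{2} = \left(\frac{803735}{9}\right)^{2} = \frac{645989950225}{81}$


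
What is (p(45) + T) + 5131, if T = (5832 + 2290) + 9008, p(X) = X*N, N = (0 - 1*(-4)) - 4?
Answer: 22261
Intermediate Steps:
N = 0 (N = (0 + 4) - 4 = 4 - 4 = 0)
p(X) = 0 (p(X) = X*0 = 0)
T = 17130 (T = 8122 + 9008 = 17130)
(p(45) + T) + 5131 = (0 + 17130) + 5131 = 17130 + 5131 = 22261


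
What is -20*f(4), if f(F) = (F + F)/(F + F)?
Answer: -20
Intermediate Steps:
f(F) = 1 (f(F) = (2*F)/((2*F)) = (2*F)*(1/(2*F)) = 1)
-20*f(4) = -20*1 = -20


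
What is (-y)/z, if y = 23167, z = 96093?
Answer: -23167/96093 ≈ -0.24109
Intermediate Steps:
(-y)/z = -1*23167/96093 = -23167*1/96093 = -23167/96093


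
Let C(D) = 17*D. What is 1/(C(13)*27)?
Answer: 1/5967 ≈ 0.00016759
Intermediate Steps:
1/(C(13)*27) = 1/((17*13)*27) = 1/(221*27) = 1/5967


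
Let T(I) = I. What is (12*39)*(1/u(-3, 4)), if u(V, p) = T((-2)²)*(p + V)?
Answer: 117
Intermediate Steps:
u(V, p) = 4*V + 4*p (u(V, p) = (-2)²*(p + V) = 4*(V + p) = 4*V + 4*p)
(12*39)*(1/u(-3, 4)) = (12*39)*(1/(4*(-3) + 4*4)) = 468*(1/(-12 + 16)) = 468*(1/4) = 468*(1*(¼)) = 468*(¼) = 117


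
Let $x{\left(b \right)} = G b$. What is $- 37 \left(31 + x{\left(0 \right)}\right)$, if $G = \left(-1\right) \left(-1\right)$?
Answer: $-1147$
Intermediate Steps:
$G = 1$
$x{\left(b \right)} = b$ ($x{\left(b \right)} = 1 b = b$)
$- 37 \left(31 + x{\left(0 \right)}\right) = - 37 \left(31 + 0\right) = \left(-37\right) 31 = -1147$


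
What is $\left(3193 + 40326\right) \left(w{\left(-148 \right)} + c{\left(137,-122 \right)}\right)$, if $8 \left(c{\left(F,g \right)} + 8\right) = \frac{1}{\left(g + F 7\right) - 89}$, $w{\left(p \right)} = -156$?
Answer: $- \frac{42708458625}{5984} \approx -7.1371 \cdot 10^{6}$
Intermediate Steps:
$c{\left(F,g \right)} = -8 + \frac{1}{8 \left(-89 + g + 7 F\right)}$ ($c{\left(F,g \right)} = -8 + \frac{1}{8 \left(\left(g + F 7\right) - 89\right)} = -8 + \frac{1}{8 \left(\left(g + 7 F\right) - 89\right)} = -8 + \frac{1}{8 \left(-89 + g + 7 F\right)}$)
$\left(3193 + 40326\right) \left(w{\left(-148 \right)} + c{\left(137,-122 \right)}\right) = \left(3193 + 40326\right) \left(-156 + \frac{5697 - 61376 - -7808}{8 \left(-89 - 122 + 7 \cdot 137\right)}\right) = 43519 \left(-156 + \frac{5697 - 61376 + 7808}{8 \left(-89 - 122 + 959\right)}\right) = 43519 \left(-156 + \frac{1}{8} \cdot \frac{1}{748} \left(-47871\right)\right) = 43519 \left(-156 - \frac{47871}{5984}\right) = 43519 \left(- \frac{981375}{5984}\right) = - \frac{42708458625}{5984}$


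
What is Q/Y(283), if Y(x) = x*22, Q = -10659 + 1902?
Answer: -8757/6226 ≈ -1.4065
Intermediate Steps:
Q = -8757
Y(x) = 22*x
Q/Y(283) = -8757/(22*283) = -8757/6226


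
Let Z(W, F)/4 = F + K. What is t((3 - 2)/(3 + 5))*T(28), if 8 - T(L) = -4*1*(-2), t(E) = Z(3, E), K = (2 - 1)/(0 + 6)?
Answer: 0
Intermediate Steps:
K = 1/6 ≈ 0.16667
Z(W, F) = 2/3 + 4*F (Z(W, F) = 4*(F + 1/6) = 4*(1/6 + F) = 2/3 + 4*F)
t(E) = 2/3 + 4*E
T(L) = 0 (T(L) = 8 - (-4*1)*(-2) = 8 - (-4)*(-2) = 8 - 1*8 = 8 - 8 = 0)
t((3 - 2)/(3 + 5))*T(28) = (2/3 + 4*((3 - 2)/(3 + 5)))*0 = (2/3 + 4*(1/8))*0 = (2/3 + 1/2)*0 = (7/6)*0 = 0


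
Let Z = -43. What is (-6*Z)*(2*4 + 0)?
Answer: 2064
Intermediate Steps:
(-6*Z)*(2*4 + 0) = (-6*(-43))*(2*4 + 0) = 258*(8 + 0) = 258*8 = 2064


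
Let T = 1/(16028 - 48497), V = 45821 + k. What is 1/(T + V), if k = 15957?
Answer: 32469/2005869881 ≈ 1.6187e-5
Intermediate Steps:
V = 61778 (V = 45821 + 15957 = 61778)
T = -1/32469 (T = 1/(-32469) = -1/32469 ≈ -3.0799e-5)
1/(T + V) = 1/(-1/32469 + 61778) = 1/(2005869881/32469) = 32469/2005869881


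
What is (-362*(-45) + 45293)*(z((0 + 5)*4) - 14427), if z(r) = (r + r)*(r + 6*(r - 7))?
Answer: -647052581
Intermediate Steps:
z(r) = 2*r*(-42 + 7*r) (z(r) = (2*r)*(r + 6*(-7 + r)) = (2*r)*(r + (-42 + 6*r)) = (2*r)*(-42 + 7*r) = 2*r*(-42 + 7*r))
(-362*(-45) + 45293)*(z((0 + 5)*4) - 14427) = (-362*(-45) + 45293)*(14*((0 + 5)*4)*(-6 + (0 + 5)*4) - 14427) = (16290 + 45293)*(14*(5*4)*(-6 + 5*4) - 14427) = 61583*(14*20*(-6 + 20) - 14427) = 61583*(14*20*14 - 14427) = 61583*(3920 - 14427) = 61583*(-10507) = -647052581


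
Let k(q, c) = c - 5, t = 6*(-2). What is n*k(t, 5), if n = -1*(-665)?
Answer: 0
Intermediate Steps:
t = -12
k(q, c) = -5 + c
n = 665
n*k(t, 5) = 665*(-5 + 5) = 665*0 = 0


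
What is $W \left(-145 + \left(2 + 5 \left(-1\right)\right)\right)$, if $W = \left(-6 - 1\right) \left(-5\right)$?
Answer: $-5180$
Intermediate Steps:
$W = 35$ ($W = \left(-7\right) \left(-5\right) = 35$)
$W \left(-145 + \left(2 + 5 \left(-1\right)\right)\right) = 35 \left(-145 + \left(2 + 5 \left(-1\right)\right)\right) = 35 \left(-145 + \left(2 - 5\right)\right) = 35 \left(-145 - 3\right) = 35 \left(-148\right) = -5180$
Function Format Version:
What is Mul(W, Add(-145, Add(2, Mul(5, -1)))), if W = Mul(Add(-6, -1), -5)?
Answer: -5180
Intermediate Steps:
W = 35 (W = Mul(-7, -5) = 35)
Mul(W, Add(-145, Add(2, Mul(5, -1)))) = Mul(35, Add(-145, Add(2, Mul(5, -1)))) = Mul(35, Add(-145, Add(2, -5))) = Mul(35, Add(-145, -3)) = Mul(35, -148) = -5180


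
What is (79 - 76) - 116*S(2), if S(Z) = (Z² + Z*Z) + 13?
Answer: -2433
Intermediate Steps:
S(Z) = 13 + 2*Z² (S(Z) = (Z² + Z²) + 13 = 2*Z² + 13 = 13 + 2*Z²)
(79 - 76) - 116*S(2) = (79 - 76) - 116*(13 + 2*2²) = 3 - 116*(13 + 2*4) = 3 - 116*(13 + 8) = 3 - 116*21 = 3 - 2436 = -2433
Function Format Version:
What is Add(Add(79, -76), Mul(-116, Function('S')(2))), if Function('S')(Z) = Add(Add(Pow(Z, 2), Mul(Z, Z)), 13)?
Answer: -2433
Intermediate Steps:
Function('S')(Z) = Add(13, Mul(2, Pow(Z, 2))) (Function('S')(Z) = Add(Add(Pow(Z, 2), Pow(Z, 2)), 13) = Add(Mul(2, Pow(Z, 2)), 13) = Add(13, Mul(2, Pow(Z, 2))))
Add(Add(79, -76), Mul(-116, Function('S')(2))) = Add(Add(79, -76), Mul(-116, Add(13, Mul(2, Pow(2, 2))))) = Add(3, Mul(-116, Add(13, Mul(2, 4)))) = Add(3, Mul(-116, Add(13, 8))) = Add(3, Mul(-116, 21)) = Add(3, -2436) = -2433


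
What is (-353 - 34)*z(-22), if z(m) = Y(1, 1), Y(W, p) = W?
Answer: -387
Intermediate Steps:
z(m) = 1
(-353 - 34)*z(-22) = (-353 - 34)*1 = -387*1 = -387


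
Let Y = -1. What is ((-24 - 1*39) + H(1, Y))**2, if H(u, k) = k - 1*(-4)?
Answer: 3600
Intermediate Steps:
H(u, k) = 4 + k (H(u, k) = k + 4 = 4 + k)
((-24 - 1*39) + H(1, Y))**2 = ((-24 - 1*39) + (4 - 1))**2 = ((-24 - 39) + 3)**2 = (-63 + 3)**2 = (-60)**2 = 3600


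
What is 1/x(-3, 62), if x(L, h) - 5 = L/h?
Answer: 62/307 ≈ 0.20195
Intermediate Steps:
x(L, h) = 5 + L/h
1/x(-3, 62) = 1/(5 - 3/62) = 1/(307/62) = 62/307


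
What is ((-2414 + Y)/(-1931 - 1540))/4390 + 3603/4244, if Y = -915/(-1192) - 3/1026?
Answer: 2798187292041379/3295390486592880 ≈ 0.84912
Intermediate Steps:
Y = 155869/203832 (Y = -915*(-1/1192) - 3*1/1026 = 915/1192 - 1/342 = 155869/203832 ≈ 0.76469)
((-2414 + Y)/(-1931 - 1540))/4390 + 3603/4244 = ((-2414 + 155869/203832)/(-1931 - 1540))/4390 + 3603/4244 = -491894579/203832/(-3471)*(1/4390) + 3603*(1/4244) = -491894579/203832*(-1/3471)*(1/4390) + 3603/4244 = (491894579/707500872)*(1/4390) + 3603/4244 = 491894579/3105928828080 + 3603/4244 = 2798187292041379/3295390486592880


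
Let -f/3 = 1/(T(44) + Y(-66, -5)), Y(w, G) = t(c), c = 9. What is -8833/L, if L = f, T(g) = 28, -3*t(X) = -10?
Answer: 830302/9 ≈ 92256.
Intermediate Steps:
t(X) = 10/3 (t(X) = -⅓*(-10) = 10/3)
Y(w, G) = 10/3
f = -9/94 (f = -3/(28 + 10/3) = -3/94/3 = -3*3/94 = -9/94 ≈ -0.095745)
L = -9/94 ≈ -0.095745
-8833/L = -8833/(-9/94) = -8833*(-94/9) = 830302/9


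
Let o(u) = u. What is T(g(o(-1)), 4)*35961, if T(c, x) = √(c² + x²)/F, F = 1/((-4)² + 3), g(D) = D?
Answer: 683259*√17 ≈ 2.8171e+6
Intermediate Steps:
F = 1/19 (F = 1/(16 + 3) = 1/19 ≈ 0.052632)
T(c, x) = 19*√(c² + x²) (T(c, x) = √(c² + x²)/(1/19) = √(c² + x²)*19 = 19*√(c² + x²))
T(g(o(-1)), 4)*35961 = (19*√((-1)² + 4²))*35961 = (19*√(1 + 16))*35961 = (19*√17)*35961 = 683259*√17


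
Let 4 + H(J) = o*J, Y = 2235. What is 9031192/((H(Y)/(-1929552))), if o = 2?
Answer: -8713077292992/2233 ≈ -3.9020e+9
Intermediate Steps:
H(J) = -4 + 2*J
9031192/((H(Y)/(-1929552))) = 9031192/(((-4 + 2*2235)/(-1929552))) = 9031192/(((-4 + 4470)*(-1/1929552))) = 9031192/((4466*(-1/1929552))) = 9031192/(-2233/964776) = 9031192*(-964776/2233) = -8713077292992/2233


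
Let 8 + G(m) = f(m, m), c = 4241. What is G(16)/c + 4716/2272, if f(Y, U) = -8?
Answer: 4991051/2408888 ≈ 2.0719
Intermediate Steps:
G(m) = -16 (G(m) = -8 - 8 = -16)
G(16)/c + 4716/2272 = -16/4241 + 4716/2272 = -16*1/4241 + 4716*(1/2272) = -16/4241 + 1179/568 = 4991051/2408888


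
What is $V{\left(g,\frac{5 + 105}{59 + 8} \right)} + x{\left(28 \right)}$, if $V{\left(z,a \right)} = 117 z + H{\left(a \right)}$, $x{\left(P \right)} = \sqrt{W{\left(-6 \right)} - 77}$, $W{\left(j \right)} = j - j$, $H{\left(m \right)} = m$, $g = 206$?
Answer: $\frac{1614944}{67} + i \sqrt{77} \approx 24104.0 + 8.775 i$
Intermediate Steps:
$W{\left(j \right)} = 0$
$x{\left(P \right)} = i \sqrt{77}$ ($x{\left(P \right)} = \sqrt{0 - 77} = \sqrt{-77} = i \sqrt{77}$)
$V{\left(z,a \right)} = a + 117 z$ ($V{\left(z,a \right)} = 117 z + a = a + 117 z$)
$V{\left(g,\frac{5 + 105}{59 + 8} \right)} + x{\left(28 \right)} = \left(\frac{5 + 105}{59 + 8} + 117 \cdot 206\right) + i \sqrt{77} = \left(\frac{110}{67} + 24102\right) + i \sqrt{77} = \frac{1614944}{67} + i \sqrt{77}$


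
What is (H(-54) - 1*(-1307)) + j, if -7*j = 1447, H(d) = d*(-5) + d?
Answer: 9214/7 ≈ 1316.3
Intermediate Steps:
H(d) = -4*d (H(d) = -5*d + d = -4*d)
j = -1447/7 (j = -⅐*1447 = -1447/7 ≈ -206.71)
(H(-54) - 1*(-1307)) + j = (-4*(-54) - 1*(-1307)) - 1447/7 = (216 + 1307) - 1447/7 = 1523 - 1447/7 = 9214/7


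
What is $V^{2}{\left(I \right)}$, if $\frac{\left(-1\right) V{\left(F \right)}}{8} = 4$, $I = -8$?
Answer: $1024$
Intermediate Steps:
$V{\left(F \right)} = -32$ ($V{\left(F \right)} = \left(-8\right) 4 = -32$)
$V^{2}{\left(I \right)} = \left(-32\right)^{2} = 1024$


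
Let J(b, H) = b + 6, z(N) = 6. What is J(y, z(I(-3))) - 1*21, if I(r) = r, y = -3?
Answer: -18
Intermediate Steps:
J(b, H) = 6 + b
J(y, z(I(-3))) - 1*21 = (6 - 3) - 1*21 = 3 - 21 = -18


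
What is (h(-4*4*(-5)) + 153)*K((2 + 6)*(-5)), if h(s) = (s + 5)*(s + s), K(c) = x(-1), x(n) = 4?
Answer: 55012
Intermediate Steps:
K(c) = 4
h(s) = 2*s*(5 + s) (h(s) = (5 + s)*(2*s) = 2*s*(5 + s))
(h(-4*4*(-5)) + 153)*K((2 + 6)*(-5)) = (2*(-4*4*(-5))*(5 - 4*4*(-5)) + 153)*4 = (2*(-16*(-5))*(5 - 16*(-5)) + 153)*4 = (2*80*(5 + 80) + 153)*4 = (2*80*85 + 153)*4 = (13600 + 153)*4 = 13753*4 = 55012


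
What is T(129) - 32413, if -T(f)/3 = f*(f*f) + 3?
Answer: -6472489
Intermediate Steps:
T(f) = -9 - 3*f³ (T(f) = -3*(f*(f*f) + 3) = -3*(f*f² + 3) = -3*(f³ + 3) = -3*(3 + f³) = -9 - 3*f³)
T(129) - 32413 = (-9 - 3*129³) - 32413 = (-9 - 3*2146689) - 32413 = (-9 - 6440067) - 32413 = -6440076 - 32413 = -6472489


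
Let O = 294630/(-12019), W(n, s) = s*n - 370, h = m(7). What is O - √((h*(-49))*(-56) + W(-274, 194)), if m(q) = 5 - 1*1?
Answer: -42090/1717 - 5*I*√1702 ≈ -24.514 - 206.28*I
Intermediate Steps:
m(q) = 4 (m(q) = 5 - 1 = 4)
h = 4
W(n, s) = -370 + n*s (W(n, s) = n*s - 370 = -370 + n*s)
O = -42090/1717 (O = 294630*(-1/12019) = -42090/1717 ≈ -24.514)
O - √((h*(-49))*(-56) + W(-274, 194)) = -42090/1717 - √((4*(-49))*(-56) + (-370 - 274*194)) = -42090/1717 - √(-196*(-56) + (-370 - 53156)) = -42090/1717 - √(10976 - 53526) = -42090/1717 - √(-42550) = -42090/1717 - 5*I*√1702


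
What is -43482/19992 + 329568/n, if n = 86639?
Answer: 67178249/41240164 ≈ 1.6290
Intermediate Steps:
-43482/19992 + 329568/n = -43482/19992 + 329568/86639 = -43482*1/19992 + 329568*(1/86639) = -7247/3332 + 329568/86639 = 67178249/41240164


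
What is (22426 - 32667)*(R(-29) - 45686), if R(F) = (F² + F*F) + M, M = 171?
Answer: 448893753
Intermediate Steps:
R(F) = 171 + 2*F² (R(F) = (F² + F*F) + 171 = (F² + F²) + 171 = 2*F² + 171 = 171 + 2*F²)
(22426 - 32667)*(R(-29) - 45686) = (22426 - 32667)*((171 + 2*(-29)²) - 45686) = -10241*((171 + 2*841) - 45686) = -10241*((171 + 1682) - 45686) = -10241*(1853 - 45686) = -10241*(-43833) = 448893753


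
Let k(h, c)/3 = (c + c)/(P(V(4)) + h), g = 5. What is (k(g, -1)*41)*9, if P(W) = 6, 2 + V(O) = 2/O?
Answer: -2214/11 ≈ -201.27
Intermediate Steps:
V(O) = -2 + 2/O
k(h, c) = 6*c/(6 + h) (k(h, c) = 3*((c + c)/(6 + h)) = 3*((2*c)/(6 + h)) = 3*(2*c/(6 + h)) = 6*c/(6 + h))
(k(g, -1)*41)*9 = ((6*(-1)/(6 + 5))*41)*9 = ((6*(-1)/11)*41)*9 = ((6*(-1)*(1/11))*41)*9 = -6/11*41*9 = -246/11*9 = -2214/11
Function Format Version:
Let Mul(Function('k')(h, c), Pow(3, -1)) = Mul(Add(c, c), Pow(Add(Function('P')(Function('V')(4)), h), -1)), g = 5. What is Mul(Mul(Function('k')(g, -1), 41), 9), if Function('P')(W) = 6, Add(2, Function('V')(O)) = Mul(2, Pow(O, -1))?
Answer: Rational(-2214, 11) ≈ -201.27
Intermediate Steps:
Function('V')(O) = Add(-2, Mul(2, Pow(O, -1)))
Function('k')(h, c) = Mul(6, c, Pow(Add(6, h), -1)) (Function('k')(h, c) = Mul(3, Mul(Add(c, c), Pow(Add(6, h), -1))) = Mul(3, Mul(Mul(2, c), Pow(Add(6, h), -1))) = Mul(3, Mul(2, c, Pow(Add(6, h), -1))) = Mul(6, c, Pow(Add(6, h), -1)))
Mul(Mul(Function('k')(g, -1), 41), 9) = Mul(Mul(Mul(6, -1, Pow(Add(6, 5), -1)), 41), 9) = Mul(Mul(Mul(6, -1, Pow(11, -1)), 41), 9) = Mul(Mul(Mul(6, -1, Rational(1, 11)), 41), 9) = Mul(Mul(Rational(-6, 11), 41), 9) = Mul(Rational(-246, 11), 9) = Rational(-2214, 11)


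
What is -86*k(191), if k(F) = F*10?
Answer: -164260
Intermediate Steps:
k(F) = 10*F
-86*k(191) = -860*191 = -86*1910 = -164260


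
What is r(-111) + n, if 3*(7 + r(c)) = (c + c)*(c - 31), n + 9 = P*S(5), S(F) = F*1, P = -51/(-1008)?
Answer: 3525397/336 ≈ 10492.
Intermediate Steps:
P = 17/336 (P = -51*(-1/1008) = 17/336 ≈ 0.050595)
S(F) = F
n = -2939/336 (n = -9 + (17/336)*5 = -9 + 85/336 = -2939/336 ≈ -8.7470)
r(c) = -7 + 2*c*(-31 + c)/3 (r(c) = -7 + ((c + c)*(c - 31))/3 = -7 + ((2*c)*(-31 + c))/3 = -7 + (2*c*(-31 + c))/3 = -7 + 2*c*(-31 + c)/3)
r(-111) + n = (-7 - 62/3*(-111) + (⅔)*(-111)²) - 2939/336 = (-7 + 2294 + (⅔)*12321) - 2939/336 = (-7 + 2294 + 8214) - 2939/336 = 10501 - 2939/336 = 3525397/336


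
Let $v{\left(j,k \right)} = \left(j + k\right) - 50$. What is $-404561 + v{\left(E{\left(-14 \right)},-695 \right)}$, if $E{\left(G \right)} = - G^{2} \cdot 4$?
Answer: $-406090$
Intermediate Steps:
$E{\left(G \right)} = - 4 G^{2}$
$v{\left(j,k \right)} = -50 + j + k$
$-404561 + v{\left(E{\left(-14 \right)},-695 \right)} = -404561 - \left(745 + 784\right) = -404561 - 1529 = -406090$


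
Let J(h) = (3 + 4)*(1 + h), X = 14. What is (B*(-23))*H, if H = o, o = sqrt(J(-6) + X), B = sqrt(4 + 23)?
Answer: -207*I*sqrt(7) ≈ -547.67*I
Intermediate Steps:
J(h) = 7 + 7*h (J(h) = 7*(1 + h) = 7 + 7*h)
B = 3*sqrt(3) (B = sqrt(27) = 3*sqrt(3) ≈ 5.1962)
o = I*sqrt(21) (o = sqrt((7 + 7*(-6)) + 14) = sqrt((7 - 42) + 14) = sqrt(-35 + 14) = sqrt(-21) = I*sqrt(21) ≈ 4.5826*I)
H = I*sqrt(21) ≈ 4.5826*I
(B*(-23))*H = ((3*sqrt(3))*(-23))*(I*sqrt(21)) = (-69*sqrt(3))*(I*sqrt(21)) = -207*I*sqrt(7)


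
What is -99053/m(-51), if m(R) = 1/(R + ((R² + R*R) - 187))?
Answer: -491699092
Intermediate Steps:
m(R) = 1/(-187 + R + 2*R²) (m(R) = 1/(R + ((R² + R²) - 187)) = 1/(R + (2*R² - 187)) = 1/(R + (-187 + 2*R²)) = 1/(-187 + R + 2*R²))
-99053/m(-51) = -99053/(1/(-187 - 51 + 2*(-51)²)) = -99053/(1/(-187 - 51 + 2*2601)) = -99053/(1/(-187 - 51 + 5202)) = -99053/(1/4964) = -99053/1/4964 = -99053*4964 = -491699092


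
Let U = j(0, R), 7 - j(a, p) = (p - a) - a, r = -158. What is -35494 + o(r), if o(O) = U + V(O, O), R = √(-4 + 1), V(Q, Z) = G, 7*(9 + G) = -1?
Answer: -248473/7 - I*√3 ≈ -35496.0 - 1.732*I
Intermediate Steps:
G = -64/7 (G = -9 + (⅐)*(-1) = -9 - ⅐ = -64/7 ≈ -9.1429)
V(Q, Z) = -64/7
R = I*√3 (R = √(-3) = I*√3 ≈ 1.732*I)
j(a, p) = 7 - p + 2*a (j(a, p) = 7 - ((p - a) - a) = 7 - (p - 2*a) = 7 + (-p + 2*a) = 7 - p + 2*a)
U = 7 - I*√3 (U = 7 - I*√3 + 2*0 = 7 - I*√3 + 0 = 7 - I*√3 ≈ 7.0 - 1.732*I)
o(O) = -15/7 - I*√3 (o(O) = (7 - I*√3) - 64/7 = -15/7 - I*√3)
-35494 + o(r) = -35494 + (-15/7 - I*√3) = -248473/7 - I*√3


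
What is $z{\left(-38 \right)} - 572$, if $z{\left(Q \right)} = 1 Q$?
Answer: $-610$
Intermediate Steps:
$z{\left(Q \right)} = Q$
$z{\left(-38 \right)} - 572 = -38 - 572 = -610$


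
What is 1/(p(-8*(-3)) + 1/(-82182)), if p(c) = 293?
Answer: 82182/24079325 ≈ 0.0034130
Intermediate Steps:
1/(p(-8*(-3)) + 1/(-82182)) = 1/(293 + 1/(-82182)) = 1/(293 - 1/82182) = 1/(24079325/82182) = 82182/24079325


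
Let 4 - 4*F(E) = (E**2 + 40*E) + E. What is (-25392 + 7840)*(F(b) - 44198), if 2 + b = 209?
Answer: 1001008112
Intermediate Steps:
b = 207 (b = -2 + 209 = 207)
F(E) = 1 - 41*E/4 - E**2/4 (F(E) = 1 - ((E**2 + 40*E) + E)/4 = 1 - (E**2 + 41*E)/4 = 1 + (-41*E/4 - E**2/4) = 1 - 41*E/4 - E**2/4)
(-25392 + 7840)*(F(b) - 44198) = (-25392 + 7840)*((1 - 41/4*207 - 1/4*207**2) - 44198) = -17552*((1 - 8487/4 - 1/4*42849) - 44198) = -17552*((1 - 8487/4 - 42849/4) - 44198) = -17552*(-12833 - 44198) = -17552*(-57031) = 1001008112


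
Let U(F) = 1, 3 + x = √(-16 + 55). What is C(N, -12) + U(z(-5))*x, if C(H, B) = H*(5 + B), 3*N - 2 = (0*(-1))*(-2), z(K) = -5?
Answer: -23/3 + √39 ≈ -1.4217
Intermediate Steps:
x = -3 + √39 (x = -3 + √(-16 + 55) = -3 + √39 ≈ 3.2450)
N = ⅔ (N = ⅔ + ((0*(-1))*(-2))/3 = ⅔ + (0*(-2))/3 = ⅔ + (⅓)*0 = ⅔ + 0 = ⅔ ≈ 0.66667)
C(N, -12) + U(z(-5))*x = 2*(5 - 12)/3 + 1*(-3 + √39) = (⅔)*(-7) + (-3 + √39) = -14/3 + (-3 + √39) = -23/3 + √39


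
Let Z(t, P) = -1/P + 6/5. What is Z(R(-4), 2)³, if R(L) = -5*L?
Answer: 343/1000 ≈ 0.34300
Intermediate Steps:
Z(t, P) = 6/5 - 1/P (Z(t, P) = -1/P + 6*(⅕) = -1/P + 6/5 = 6/5 - 1/P)
Z(R(-4), 2)³ = (6/5 - 1/2)³ = (6/5 - 1*½)³ = (6/5 - ½)³ = (7/10)³ = 343/1000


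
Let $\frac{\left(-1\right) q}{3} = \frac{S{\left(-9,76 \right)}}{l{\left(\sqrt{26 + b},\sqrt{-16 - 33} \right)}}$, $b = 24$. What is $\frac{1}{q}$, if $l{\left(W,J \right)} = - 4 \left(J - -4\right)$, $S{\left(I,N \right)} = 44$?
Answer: $\frac{4}{33} + \frac{7 i}{33} \approx 0.12121 + 0.21212 i$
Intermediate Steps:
$l{\left(W,J \right)} = -16 - 4 J$ ($l{\left(W,J \right)} = - 4 \left(J + 4\right) = - 4 \left(4 + J\right) = -16 - 4 J$)
$q = - \frac{33 \left(-16 + 28 i\right)}{260}$ ($q = - 3 \frac{44}{-16 - 4 \sqrt{-16 - 33}} = - 3 \frac{44}{-16 - 4 \sqrt{-49}} = - 3 \frac{44}{-16 - 4 \cdot 7 i} = - 3 \frac{44}{-16 - 28 i} = - 3 \cdot 44 \frac{-16 + 28 i}{1040} = - 3 \frac{11 \left(-16 + 28 i\right)}{260} = - \frac{33 \left(-16 + 28 i\right)}{260} \approx 2.0308 - 3.5538 i$)
$\frac{1}{q} = \frac{1}{\frac{132}{65} - \frac{231 i}{65}} = \frac{65 \left(\frac{132}{65} + \frac{231 i}{65}\right)}{1089}$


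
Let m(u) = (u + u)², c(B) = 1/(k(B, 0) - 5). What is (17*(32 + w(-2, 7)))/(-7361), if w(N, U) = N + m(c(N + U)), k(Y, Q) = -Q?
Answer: -754/10825 ≈ -0.069654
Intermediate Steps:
c(B) = -⅕ (c(B) = 1/(-1*0 - 5) = 1/(0 - 5) = 1/(-5) = -⅕)
m(u) = 4*u² (m(u) = (2*u)² = 4*u²)
w(N, U) = 4/25 + N (w(N, U) = N + 4*(-⅕)² = N + 4*(1/25) = N + 4/25 = 4/25 + N)
(17*(32 + w(-2, 7)))/(-7361) = (17*(32 + (4/25 - 2)))/(-7361) = (17*(32 - 46/25))*(-1/7361) = (17*(754/25))*(-1/7361) = (12818/25)*(-1/7361) = -754/10825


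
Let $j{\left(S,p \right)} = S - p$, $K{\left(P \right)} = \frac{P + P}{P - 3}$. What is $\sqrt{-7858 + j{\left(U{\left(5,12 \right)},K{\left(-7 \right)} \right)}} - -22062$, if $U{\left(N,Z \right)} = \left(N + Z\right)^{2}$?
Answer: $22062 + \frac{2 i \sqrt{47315}}{5} \approx 22062.0 + 87.008 i$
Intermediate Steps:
$K{\left(P \right)} = \frac{2 P}{-3 + P}$
$\sqrt{-7858 + j{\left(U{\left(5,12 \right)},K{\left(-7 \right)} \right)}} - -22062 = \sqrt{-7858 - \left(- \left(5 + 12\right)^{2} + 2 \left(-7\right) \frac{1}{-3 - 7}\right)} - -22062 = \sqrt{-7858 + \left(17^{2} - 2 \left(-7\right) \frac{1}{-10}\right)} + 22062 = \sqrt{-7858 + \left(289 - 2 \left(-7\right) \left(- \frac{1}{10}\right)\right)} + 22062 = \sqrt{-7858 + \left(289 - \frac{7}{5}\right)} + 22062 = \sqrt{-7858 + \frac{1438}{5}} + 22062 = \sqrt{- \frac{37852}{5}} + 22062 = \frac{2 i \sqrt{47315}}{5} + 22062 = 22062 + \frac{2 i \sqrt{47315}}{5}$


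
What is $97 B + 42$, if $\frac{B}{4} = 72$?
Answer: $27978$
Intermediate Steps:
$B = 288$ ($B = 4 \cdot 72 = 288$)
$97 B + 42 = 97 \cdot 288 + 42 = 27936 + 42 = 27978$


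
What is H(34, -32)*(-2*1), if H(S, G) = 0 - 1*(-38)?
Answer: -76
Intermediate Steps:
H(S, G) = 38 (H(S, G) = 0 + 38 = 38)
H(34, -32)*(-2*1) = 38*(-2*1) = 38*(-2) = -76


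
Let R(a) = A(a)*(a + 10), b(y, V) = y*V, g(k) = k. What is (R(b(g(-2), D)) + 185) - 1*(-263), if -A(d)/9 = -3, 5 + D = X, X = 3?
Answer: 826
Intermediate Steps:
D = -2 (D = -5 + 3 = -2)
A(d) = 27 (A(d) = -9*(-3) = 27)
b(y, V) = V*y
R(a) = 270 + 27*a (R(a) = 27*(a + 10) = 27*(10 + a) = 270 + 27*a)
(R(b(g(-2), D)) + 185) - 1*(-263) = ((270 + 27*(-2*(-2))) + 185) - 1*(-263) = ((270 + 27*4) + 185) + 263 = ((270 + 108) + 185) + 263 = (378 + 185) + 263 = 563 + 263 = 826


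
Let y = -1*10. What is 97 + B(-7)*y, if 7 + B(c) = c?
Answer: 237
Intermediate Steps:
y = -10
B(c) = -7 + c
97 + B(-7)*y = 97 + (-7 - 7)*(-10) = 97 - 14*(-10) = 97 + 140 = 237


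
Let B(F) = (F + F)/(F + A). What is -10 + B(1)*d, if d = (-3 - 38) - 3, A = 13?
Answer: -114/7 ≈ -16.286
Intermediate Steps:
d = -44 (d = -41 - 3 = -44)
B(F) = 2*F/(13 + F) (B(F) = (F + F)/(F + 13) = (2*F)/(13 + F) = 2*F/(13 + F))
-10 + B(1)*d = -10 + (2*1/(13 + 1))*(-44) = -10 + (2*1/14)*(-44) = -10 + (2*1*(1/14))*(-44) = -10 + (⅐)*(-44) = -10 - 44/7 = -114/7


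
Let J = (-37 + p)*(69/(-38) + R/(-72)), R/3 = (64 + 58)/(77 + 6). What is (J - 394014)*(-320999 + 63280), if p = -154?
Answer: 1919887077914575/18924 ≈ 1.0145e+11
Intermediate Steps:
R = 366/83 (R = 3*((64 + 58)/(77 + 6)) = 3*(122/83) = 366/83 ≈ 4.4096)
J = 6784511/18924 (J = (-37 - 154)*(69/(-38) + (366/83)/(-72)) = -191*(69*(-1/38) + (366/83)*(-1/72)) = -191*(-69/38 - 61/996) = -191*(-35521/18924) = 6784511/18924 ≈ 358.51)
(J - 394014)*(-320999 + 63280) = (6784511/18924 - 394014)*(-320999 + 63280) = -7449536425/18924*(-257719) = 1919887077914575/18924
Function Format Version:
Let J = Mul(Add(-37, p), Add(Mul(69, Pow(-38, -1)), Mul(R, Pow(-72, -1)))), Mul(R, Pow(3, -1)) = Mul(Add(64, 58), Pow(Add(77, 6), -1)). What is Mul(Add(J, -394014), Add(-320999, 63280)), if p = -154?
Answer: Rational(1919887077914575, 18924) ≈ 1.0145e+11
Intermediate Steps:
R = Rational(366, 83) (R = Mul(3, Mul(Add(64, 58), Pow(Add(77, 6), -1))) = Mul(3, Mul(122, Pow(83, -1))) = Mul(3, Mul(122, Rational(1, 83))) = Mul(3, Rational(122, 83)) = Rational(366, 83) ≈ 4.4096)
J = Rational(6784511, 18924) (J = Mul(Add(-37, -154), Add(Mul(69, Pow(-38, -1)), Mul(Rational(366, 83), Pow(-72, -1)))) = Mul(-191, Add(Mul(69, Rational(-1, 38)), Mul(Rational(366, 83), Rational(-1, 72)))) = Mul(-191, Add(Rational(-69, 38), Rational(-61, 996))) = Mul(-191, Rational(-35521, 18924)) = Rational(6784511, 18924) ≈ 358.51)
Mul(Add(J, -394014), Add(-320999, 63280)) = Mul(Add(Rational(6784511, 18924), -394014), Add(-320999, 63280)) = Mul(Rational(-7449536425, 18924), -257719) = Rational(1919887077914575, 18924)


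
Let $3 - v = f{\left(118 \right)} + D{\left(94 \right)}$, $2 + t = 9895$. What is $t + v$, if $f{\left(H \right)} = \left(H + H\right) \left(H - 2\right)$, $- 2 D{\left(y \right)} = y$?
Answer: $-17433$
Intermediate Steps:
$t = 9893$ ($t = -2 + 9895 = 9893$)
$D{\left(y \right)} = - \frac{y}{2}$
$f{\left(H \right)} = 2 H \left(-2 + H\right)$
$v = -27326$ ($v = 3 - \left(2 \cdot 118 \left(-2 + 118\right) - 47\right) = 3 - \left(2 \cdot 118 \cdot 116 - 47\right) = 3 - \left(27376 - 47\right) = 3 - 27329 = -27326$)
$t + v = 9893 - 27326 = -17433$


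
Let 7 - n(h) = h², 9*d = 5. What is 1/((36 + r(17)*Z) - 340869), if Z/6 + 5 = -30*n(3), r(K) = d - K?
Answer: -3/1038779 ≈ -2.8880e-6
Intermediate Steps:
d = 5/9 (d = (⅑)*5 = 5/9 ≈ 0.55556)
n(h) = 7 - h²
r(K) = 5/9 - K
Z = 330 (Z = -30 + 6*(-30*(7 - 1*3²)) = -30 + 6*(-30*(7 - 1*9)) = -30 + 6*(-30*(7 - 9)) = -30 + 6*(-30*(-2)) = -30 + 6*60 = -30 + 360 = 330)
1/((36 + r(17)*Z) - 340869) = 1/((36 + (5/9 - 1*17)*330) - 340869) = 1/((36 + (5/9 - 17)*330) - 340869) = 1/((36 - 148/9*330) - 340869) = 1/((36 - 16280/3) - 340869) = 1/(-16172/3 - 340869) = 1/(-1038779/3) = -3/1038779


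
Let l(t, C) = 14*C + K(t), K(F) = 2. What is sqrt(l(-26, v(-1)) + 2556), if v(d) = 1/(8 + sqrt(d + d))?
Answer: sqrt(2)*sqrt((10239 + 1279*I*sqrt(2))/(8 + I*sqrt(2))) ≈ 50.593 - 0.0029647*I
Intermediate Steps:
v(d) = 1/(8 + sqrt(2)*sqrt(d)) (v(d) = 1/(8 + sqrt(2*d)) = 1/(8 + sqrt(2)*sqrt(d)))
l(t, C) = 2 + 14*C (l(t, C) = 14*C + 2 = 2 + 14*C)
sqrt(l(-26, v(-1)) + 2556) = sqrt((2 + 14/(8 + sqrt(2)*sqrt(-1))) + 2556) = sqrt((2 + 14/(8 + sqrt(2)*I)) + 2556) = sqrt((2 + 14/(8 + I*sqrt(2))) + 2556) = sqrt(2558 + 14/(8 + I*sqrt(2)))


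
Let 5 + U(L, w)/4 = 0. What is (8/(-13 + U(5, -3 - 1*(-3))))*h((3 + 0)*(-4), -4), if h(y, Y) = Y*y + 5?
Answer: -424/33 ≈ -12.848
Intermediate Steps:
U(L, w) = -20 (U(L, w) = -20 + 4*0 = -20 + 0 = -20)
h(y, Y) = 5 + Y*y
(8/(-13 + U(5, -3 - 1*(-3))))*h((3 + 0)*(-4), -4) = (8/(-13 - 20))*(5 - 4*(3 + 0)*(-4)) = (8/(-33))*(5 - 12*(-4)) = (8*(-1/33))*(5 - 4*(-12)) = -8*(5 + 48)/33 = -8/33*53 = -424/33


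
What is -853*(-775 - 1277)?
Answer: 1750356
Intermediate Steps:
-853*(-775 - 1277) = -853*(-2052) = 1750356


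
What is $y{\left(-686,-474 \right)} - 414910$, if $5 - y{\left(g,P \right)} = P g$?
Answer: $-740069$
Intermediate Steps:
$y{\left(g,P \right)} = 5 - P g$
$y{\left(-686,-474 \right)} - 414910 = \left(5 - \left(-474\right) \left(-686\right)\right) - 414910 = \left(5 - 325164\right) - 414910 = -325159 - 414910 = -740069$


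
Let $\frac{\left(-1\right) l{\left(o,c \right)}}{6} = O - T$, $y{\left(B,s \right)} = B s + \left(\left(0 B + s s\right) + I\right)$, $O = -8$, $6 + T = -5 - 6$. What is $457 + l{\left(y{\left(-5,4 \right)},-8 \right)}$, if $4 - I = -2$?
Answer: $403$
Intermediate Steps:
$I = 6$ ($I = 4 - -2 = 4 + 2 = 6$)
$T = -17$ ($T = -6 - 11 = -17$)
$y{\left(B,s \right)} = 6 + s^{2} + B s$ ($y{\left(B,s \right)} = B s + \left(\left(0 B + s s\right) + 6\right) = B s + \left(\left(0 + s^{2}\right) + 6\right) = B s + \left(s^{2} + 6\right) = B s + \left(6 + s^{2}\right) = 6 + s^{2} + B s$)
$l{\left(o,c \right)} = -54$ ($l{\left(o,c \right)} = - 6 \left(-8 - -17\right) = - 6 \left(-8 + 17\right) = \left(-6\right) 9 = -54$)
$457 + l{\left(y{\left(-5,4 \right)},-8 \right)} = 457 - 54 = 403$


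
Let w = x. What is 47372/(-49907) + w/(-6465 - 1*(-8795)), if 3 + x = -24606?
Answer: -102964471/8944870 ≈ -11.511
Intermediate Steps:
x = -24609 (x = -3 - 24606 = -24609)
w = -24609
47372/(-49907) + w/(-6465 - 1*(-8795)) = 47372/(-49907) - 24609/(-6465 - 1*(-8795)) = 47372*(-1/49907) - 24609/(-6465 + 8795) = -3644/3839 - 24609/2330 = -102964471/8944870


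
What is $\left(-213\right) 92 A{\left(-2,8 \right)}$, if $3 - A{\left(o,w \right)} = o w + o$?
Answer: $-411516$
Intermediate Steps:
$A{\left(o,w \right)} = 3 - o - o w$ ($A{\left(o,w \right)} = 3 - \left(o w + o\right) = 3 - \left(o + o w\right) = 3 - o - o w$)
$\left(-213\right) 92 A{\left(-2,8 \right)} = \left(-213\right) 92 \left(3 - -2 - \left(-2\right) 8\right) = - 19596 \left(3 + 2 + 16\right) = \left(-19596\right) 21 = -411516$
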